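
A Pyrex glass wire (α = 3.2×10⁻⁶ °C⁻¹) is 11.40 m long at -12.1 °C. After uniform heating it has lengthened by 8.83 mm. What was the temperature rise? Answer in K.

ΔT = 242 K

ΔL = αL₀ΔT ⇒ ΔT = ΔL / (αL₀)
ΔT = 8.83×10⁻³ m / (3.2×10⁻⁶ × 11.40 m) = 242.05 K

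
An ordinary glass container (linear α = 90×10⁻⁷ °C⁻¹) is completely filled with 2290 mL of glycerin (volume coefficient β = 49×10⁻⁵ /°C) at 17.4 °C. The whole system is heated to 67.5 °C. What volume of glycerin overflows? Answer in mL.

The container also expands: β_container ≈ 3α = 2.7×10⁻⁵ /K
Net overflow = V₀(β_liq − 3α_cont)ΔT
β − 3α = 4.90×10⁻⁴ − 2.7×10⁻⁵ = 4.63×10⁻⁴ /K; ΔT = 50.1 K
ΔV = 2290 × 4.63×10⁻⁴ × 50.1 = 53.1 mL

53.1 mL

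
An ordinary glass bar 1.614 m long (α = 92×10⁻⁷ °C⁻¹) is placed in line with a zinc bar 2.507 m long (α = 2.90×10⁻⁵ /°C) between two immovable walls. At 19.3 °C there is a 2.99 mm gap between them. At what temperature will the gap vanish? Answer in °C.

Gap closes when ΔL₁ + ΔL₂ = 2.99 mm = 2.99×10⁻³ m
(α₁L₁ + α₂L₂)ΔT = g
α₁L₁ + α₂L₂ = 92×10⁻⁷×1.614 + 2.90×10⁻⁵×2.507 = 8.75518×10⁻⁵ m/K
ΔT = 2.99×10⁻³ / 8.75518×10⁻⁵ = 34.151 K
T = 19.3 + 34.151 = 53.451 °C

T = 53.5 °C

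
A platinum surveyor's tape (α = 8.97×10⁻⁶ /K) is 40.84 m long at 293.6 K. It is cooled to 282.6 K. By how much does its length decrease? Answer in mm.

|ΔT| = |282.6 − 293.6| = 11.0 K
ΔL = αL₀ΔT = (8.97×10⁻⁶)(40.84)(11.0) = 4.03×10⁻³ m

ΔL = 4.03 mm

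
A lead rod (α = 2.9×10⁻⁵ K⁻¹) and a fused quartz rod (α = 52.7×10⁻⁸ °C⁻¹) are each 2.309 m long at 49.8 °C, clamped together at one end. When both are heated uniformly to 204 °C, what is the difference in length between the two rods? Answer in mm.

ΔT = 154.2 K
lead: ΔL = 2.9×10⁻⁵ × 2.309 m × 154.2 = 1.0325×10⁻² m = 10.325 mm
fused quartz: ΔL = 52.7×10⁻⁸ × 2.309 m × 154.2 = 1.8764×10⁻⁴ m = 0.18764 mm
difference = 10.325 − 0.18764 = 10.13736 mm

10.1 mm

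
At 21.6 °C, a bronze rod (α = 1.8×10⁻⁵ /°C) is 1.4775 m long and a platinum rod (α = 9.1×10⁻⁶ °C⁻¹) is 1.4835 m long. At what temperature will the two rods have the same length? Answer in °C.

T = 479.8 °C

L₁(1 + α₁ΔT) = L₂(1 + α₂ΔT) ⇒ ΔT = (L₂ − L₁)/(α₁L₁ − α₂L₂)
L₂ − L₁ = 1.4835 − 1.4775 = 6.00×10⁻³ m
α₁L₁ − α₂L₂ = 1.8×10⁻⁵×1.4775 − 9.1×10⁻⁶×1.4835 = 1.309515×10⁻⁵ m/K
ΔT = 6.00×10⁻³ / 1.309515×10⁻⁵ = 458.185 K
T = 21.6 + 458.185 = 479.785 °C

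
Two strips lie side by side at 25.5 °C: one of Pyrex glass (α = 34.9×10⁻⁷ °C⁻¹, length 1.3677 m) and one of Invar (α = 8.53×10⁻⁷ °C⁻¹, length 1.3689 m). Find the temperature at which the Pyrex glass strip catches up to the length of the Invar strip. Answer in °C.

L₁(1 + α₁ΔT) = L₂(1 + α₂ΔT) ⇒ ΔT = (L₂ − L₁)/(α₁L₁ − α₂L₂)
L₂ − L₁ = 1.3689 − 1.3677 = 1.20×10⁻³ m
α₁L₁ − α₂L₂ = 34.9×10⁻⁷×1.3677 − 8.53×10⁻⁷×1.3689 = 3.6056013×10⁻⁶ m/K
ΔT = 1.20×10⁻³ / 3.6056013×10⁻⁶ = 332.816 K
T = 25.5 + 332.816 = 358.316 °C

T = 358.3 °C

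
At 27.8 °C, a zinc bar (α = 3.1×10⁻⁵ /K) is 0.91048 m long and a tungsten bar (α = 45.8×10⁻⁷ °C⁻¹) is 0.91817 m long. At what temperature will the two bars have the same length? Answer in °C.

L₁(1 + α₁ΔT) = L₂(1 + α₂ΔT) ⇒ ΔT = (L₂ − L₁)/(α₁L₁ − α₂L₂)
L₂ − L₁ = 0.91817 − 0.91048 = 7.69×10⁻³ m
α₁L₁ − α₂L₂ = 3.1×10⁻⁵×0.91048 − 45.8×10⁻⁷×0.91817 = 2.40196614×10⁻⁵ m/K
ΔT = 7.69×10⁻³ / 2.40196614×10⁻⁵ = 320.154 K
T = 27.8 + 320.154 = 347.954 °C

T = 348.0 °C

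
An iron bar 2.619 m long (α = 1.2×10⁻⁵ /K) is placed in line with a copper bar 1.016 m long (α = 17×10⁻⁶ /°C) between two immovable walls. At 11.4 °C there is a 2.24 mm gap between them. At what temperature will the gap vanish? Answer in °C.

Gap closes when ΔL₁ + ΔL₂ = 2.24 mm = 2.24×10⁻³ m
(α₁L₁ + α₂L₂)ΔT = g
α₁L₁ + α₂L₂ = 1.2×10⁻⁵×2.619 + 17×10⁻⁶×1.016 = 4.87×10⁻⁵ m/K
ΔT = 2.24×10⁻³ / 4.87×10⁻⁵ = 45.996 K
T = 11.4 + 45.996 = 57.396 °C

T = 57.4 °C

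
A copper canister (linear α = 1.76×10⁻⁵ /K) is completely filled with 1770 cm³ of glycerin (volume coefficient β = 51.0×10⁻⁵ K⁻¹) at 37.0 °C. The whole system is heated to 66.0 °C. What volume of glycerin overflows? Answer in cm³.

23.5 cm³

The canister also expands: β_container ≈ 3α = 5.28×10⁻⁵ /K
Net overflow = V₀(β_liq − 3α_cont)ΔT
β − 3α = 5.10×10⁻⁴ − 5.28×10⁻⁵ = 4.572×10⁻⁴ /K; ΔT = 29.0 K
ΔV = 1770 × 4.572×10⁻⁴ × 29.0 = 23.5 cm³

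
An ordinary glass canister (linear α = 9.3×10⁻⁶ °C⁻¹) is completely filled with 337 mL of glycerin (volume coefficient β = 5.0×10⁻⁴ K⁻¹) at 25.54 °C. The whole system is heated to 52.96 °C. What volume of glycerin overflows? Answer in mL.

The canister also expands: β_container ≈ 3α = 2.79×10⁻⁵ /K
Net overflow = V₀(β_liq − 3α_cont)ΔT
β − 3α = 5.00×10⁻⁴ − 2.79×10⁻⁵ = 4.721×10⁻⁴ /K; ΔT = 27.42 K
ΔV = 337 × 4.721×10⁻⁴ × 27.42 = 4.36 mL

4.36 mL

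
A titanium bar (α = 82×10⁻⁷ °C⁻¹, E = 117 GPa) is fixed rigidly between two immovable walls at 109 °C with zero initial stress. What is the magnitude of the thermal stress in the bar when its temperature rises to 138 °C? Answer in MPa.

Fully constrained: the free strain ε = αΔT is blocked, so σ = Eε = EαΔT.
|ΔT| = 29 K
σ = 117×10⁹ × 82×10⁻⁷ × 29 = 2.78×10⁷ Pa

σ = 27.8 MPa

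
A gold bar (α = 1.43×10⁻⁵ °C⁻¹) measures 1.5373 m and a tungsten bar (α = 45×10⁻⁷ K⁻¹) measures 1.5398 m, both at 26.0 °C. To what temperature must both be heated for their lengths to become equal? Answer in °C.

T = 192.1 °C

L₁(1 + α₁ΔT) = L₂(1 + α₂ΔT) ⇒ ΔT = (L₂ − L₁)/(α₁L₁ − α₂L₂)
L₂ − L₁ = 1.5398 − 1.5373 = 2.50×10⁻³ m
α₁L₁ − α₂L₂ = 1.43×10⁻⁵×1.5373 − 45×10⁻⁷×1.5398 = 1.505429×10⁻⁵ m/K
ΔT = 2.50×10⁻³ / 1.505429×10⁻⁵ = 166.066 K
T = 26.0 + 166.066 = 192.066 °C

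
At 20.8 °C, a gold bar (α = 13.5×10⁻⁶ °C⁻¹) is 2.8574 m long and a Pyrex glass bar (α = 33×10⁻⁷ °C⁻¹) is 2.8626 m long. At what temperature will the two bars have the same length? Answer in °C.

T = 199.3 °C

Equal length when α₁L₁ΔT − α₂L₂ΔT = L₂ − L₁ = 5.20×10⁻³ m
α₁L₁ = 3.85749×10⁻⁵, α₂L₂ = 9.44658×10⁻⁶ → Δ(αL) = 2.912832×10⁻⁵ m/K
ΔT = 5.20×10⁻³ / 2.912832×10⁻⁵ = 178.520 K, so T = 20.8 + 178.520 = 199.320 °C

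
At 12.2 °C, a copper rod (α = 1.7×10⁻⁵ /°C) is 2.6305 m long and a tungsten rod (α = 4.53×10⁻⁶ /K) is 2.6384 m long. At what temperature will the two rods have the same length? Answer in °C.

L₁(1 + α₁ΔT) = L₂(1 + α₂ΔT) ⇒ ΔT = (L₂ − L₁)/(α₁L₁ − α₂L₂)
L₂ − L₁ = 2.6384 − 2.6305 = 7.90×10⁻³ m
α₁L₁ − α₂L₂ = 1.7×10⁻⁵×2.6305 − 4.53×10⁻⁶×2.6384 = 3.2766548×10⁻⁵ m/K
ΔT = 7.90×10⁻³ / 3.2766548×10⁻⁵ = 241.100 K
T = 12.2 + 241.100 = 253.300 °C

T = 253.3 °C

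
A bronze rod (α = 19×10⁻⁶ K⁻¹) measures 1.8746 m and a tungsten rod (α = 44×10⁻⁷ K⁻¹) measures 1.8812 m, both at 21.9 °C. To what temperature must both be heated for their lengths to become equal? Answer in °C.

T = 263.3 °C

Equal length when α₁L₁ΔT − α₂L₂ΔT = L₂ − L₁ = 6.60×10⁻³ m
α₁L₁ = 3.56174×10⁻⁵, α₂L₂ = 8.27728×10⁻⁶ → Δ(αL) = 2.734012×10⁻⁵ m/K
ΔT = 6.60×10⁻³ / 2.734012×10⁻⁵ = 241.403 K, so T = 21.9 + 241.403 = 263.303 °C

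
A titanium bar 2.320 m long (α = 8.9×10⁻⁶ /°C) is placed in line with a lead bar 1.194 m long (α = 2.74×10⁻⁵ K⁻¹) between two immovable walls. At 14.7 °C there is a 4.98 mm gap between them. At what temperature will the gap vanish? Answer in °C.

T = 108 °C

Gap closes when ΔL₁ + ΔL₂ = 4.98 mm = 4.98×10⁻³ m
(α₁L₁ + α₂L₂)ΔT = g
α₁L₁ + α₂L₂ = 8.9×10⁻⁶×2.320 + 2.74×10⁻⁵×1.194 = 5.33636×10⁻⁵ m/K
ΔT = 4.98×10⁻³ / 5.33636×10⁻⁵ = 93.32 K
T = 14.7 + 93.32 = 108.02 °C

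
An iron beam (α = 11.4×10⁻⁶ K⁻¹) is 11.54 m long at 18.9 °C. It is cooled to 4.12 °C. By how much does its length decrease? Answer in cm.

|ΔT| = |4.12 − 18.9| = 14.78 K
ΔL = αL₀ΔT = (11.4×10⁻⁶)(11.54)(14.78) = 1.94×10⁻³ m

ΔL = 0.194 cm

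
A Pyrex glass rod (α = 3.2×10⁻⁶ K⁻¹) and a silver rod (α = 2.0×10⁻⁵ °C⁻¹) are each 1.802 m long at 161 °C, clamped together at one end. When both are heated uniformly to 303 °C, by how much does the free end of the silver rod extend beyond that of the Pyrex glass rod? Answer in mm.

4.30 mm

ΔT = 142 K
Pyrex glass: ΔL = 3.2×10⁻⁶ × 1.802 m × 142 = 8.1883×10⁻⁴ m = 0.81883 mm
silver: ΔL = 2.0×10⁻⁵ × 1.802 m × 142 = 5.1177×10⁻³ m = 5.1177 mm
difference = 5.1177 − 0.81883 = 4.29887 mm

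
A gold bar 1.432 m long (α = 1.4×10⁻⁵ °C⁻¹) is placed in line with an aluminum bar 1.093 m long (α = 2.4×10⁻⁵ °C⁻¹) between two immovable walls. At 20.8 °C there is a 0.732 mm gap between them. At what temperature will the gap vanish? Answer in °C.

α₁L₁ = 2.0048×10⁻⁵ m/K, α₂L₂ = 2.6232×10⁻⁵ m/K → total 4.628×10⁻⁵ m/K
ΔT = g/(α₁L₁+α₂L₂) = 7.32×10⁻⁴ / 4.628×10⁻⁵ = 15.817 K
T = 20.8 + 15.817 = 36.617 °C

T = 36.6 °C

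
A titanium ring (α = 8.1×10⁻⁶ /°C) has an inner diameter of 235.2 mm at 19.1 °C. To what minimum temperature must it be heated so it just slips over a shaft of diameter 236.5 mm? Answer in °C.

T = 701 °C

Required Δd = 236.5 − 235.2 = 1.3 mm
Δd = αd₀ΔT ⇒ ΔT = Δd/(αd₀) = 1.3 / (8.1×10⁻⁶ × 235.2) = 682.37 K
T_min = 19.1 + 682.37 = 701.47 °C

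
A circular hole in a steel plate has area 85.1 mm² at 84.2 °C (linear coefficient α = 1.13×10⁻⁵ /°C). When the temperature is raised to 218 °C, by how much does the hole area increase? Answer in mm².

Area coefficient ≈ 2α; |ΔT| = 133.8 K
ΔA = 2αA₀ΔT = 2(1.13×10⁻⁵)(85.1)(133.8) = 0.257 mm²

ΔA = 0.257 mm²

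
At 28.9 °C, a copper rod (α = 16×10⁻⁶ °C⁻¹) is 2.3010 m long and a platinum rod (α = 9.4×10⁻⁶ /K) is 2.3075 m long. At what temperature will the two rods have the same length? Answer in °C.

Equal length when α₁L₁ΔT − α₂L₂ΔT = L₂ − L₁ = 6.50×10⁻³ m
α₁L₁ = 3.6816×10⁻⁵, α₂L₂ = 2.16905×10⁻⁵ → Δ(αL) = 1.51255×10⁻⁵ m/K
ΔT = 6.50×10⁻³ / 1.51255×10⁻⁵ = 429.738 K, so T = 28.9 + 429.738 = 458.638 °C

T = 458.6 °C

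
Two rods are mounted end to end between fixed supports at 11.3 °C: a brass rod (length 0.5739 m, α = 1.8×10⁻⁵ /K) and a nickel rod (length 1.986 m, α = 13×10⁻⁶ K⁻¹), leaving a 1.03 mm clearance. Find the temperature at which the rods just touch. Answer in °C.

Gap closes when ΔL₁ + ΔL₂ = 1.03 mm = 1.03×10⁻³ m
(α₁L₁ + α₂L₂)ΔT = g
α₁L₁ + α₂L₂ = 1.8×10⁻⁵×0.5739 + 13×10⁻⁶×1.986 = 3.61482×10⁻⁵ m/K
ΔT = 1.03×10⁻³ / 3.61482×10⁻⁵ = 28.494 K
T = 11.3 + 28.494 = 39.794 °C

T = 39.8 °C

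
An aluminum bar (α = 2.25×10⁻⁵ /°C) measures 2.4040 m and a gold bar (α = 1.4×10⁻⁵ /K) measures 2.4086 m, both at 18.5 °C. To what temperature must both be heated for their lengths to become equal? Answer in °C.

T = 244.3 °C

L₁(1 + α₁ΔT) = L₂(1 + α₂ΔT) ⇒ ΔT = (L₂ − L₁)/(α₁L₁ − α₂L₂)
L₂ − L₁ = 2.4086 − 2.4040 = 4.60×10⁻³ m
α₁L₁ − α₂L₂ = 2.25×10⁻⁵×2.4040 − 1.4×10⁻⁵×2.4086 = 2.03696×10⁻⁵ m/K
ΔT = 4.60×10⁻³ / 2.03696×10⁻⁵ = 225.827 K
T = 18.5 + 225.827 = 244.327 °C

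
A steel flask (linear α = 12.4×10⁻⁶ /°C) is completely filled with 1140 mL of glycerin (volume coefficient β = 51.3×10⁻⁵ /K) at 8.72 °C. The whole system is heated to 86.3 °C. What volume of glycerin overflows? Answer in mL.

The flask also expands: β_container ≈ 3α = 3.72×10⁻⁵ /K
Net overflow = V₀(β_liq − 3α_cont)ΔT
β − 3α = 5.13×10⁻⁴ − 3.72×10⁻⁵ = 4.758×10⁻⁴ /K; ΔT = 77.58 K
ΔV = 1140 × 4.758×10⁻⁴ × 77.58 = 42.1 mL

42.1 mL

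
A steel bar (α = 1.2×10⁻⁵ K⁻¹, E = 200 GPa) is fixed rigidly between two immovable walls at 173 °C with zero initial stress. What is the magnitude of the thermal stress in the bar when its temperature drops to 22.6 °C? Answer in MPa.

σ = 361 MPa

Fully constrained: the free strain ε = αΔT is blocked, so σ = Eε = EαΔT.
|ΔT| = 150.4 K
σ = 200×10⁹ × 1.2×10⁻⁵ × 150.4 = 3.61×10⁸ Pa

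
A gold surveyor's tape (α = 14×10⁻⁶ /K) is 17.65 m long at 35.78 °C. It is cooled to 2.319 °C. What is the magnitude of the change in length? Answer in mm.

ΔL = 8.27 mm

|ΔT| = |2.319 − 35.78| = 33.461 K
ΔL = αL₀ΔT = (14×10⁻⁶)(17.65)(33.461) = 8.27×10⁻³ m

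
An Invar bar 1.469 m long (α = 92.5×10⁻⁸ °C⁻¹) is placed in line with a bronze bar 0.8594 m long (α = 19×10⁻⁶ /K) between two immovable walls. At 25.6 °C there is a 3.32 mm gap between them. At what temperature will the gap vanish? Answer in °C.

T = 213 °C

Gap closes when ΔL₁ + ΔL₂ = 3.32 mm = 3.32×10⁻³ m
(α₁L₁ + α₂L₂)ΔT = g
α₁L₁ + α₂L₂ = 92.5×10⁻⁸×1.469 + 19×10⁻⁶×0.8594 = 1.7687425×10⁻⁵ m/K
ΔT = 3.32×10⁻³ / 1.7687425×10⁻⁵ = 187.70 K
T = 25.6 + 187.70 = 213.30 °C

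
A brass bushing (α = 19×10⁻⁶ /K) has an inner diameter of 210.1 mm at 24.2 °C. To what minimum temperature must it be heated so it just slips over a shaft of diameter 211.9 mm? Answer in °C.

T = 475 °C

Required Δd = 211.9 − 210.1 = 1.8 mm
Δd = αd₀ΔT ⇒ ΔT = Δd/(αd₀) = 1.8 / (19×10⁻⁶ × 210.1) = 450.91 K
T_min = 24.2 + 450.91 = 475.11 °C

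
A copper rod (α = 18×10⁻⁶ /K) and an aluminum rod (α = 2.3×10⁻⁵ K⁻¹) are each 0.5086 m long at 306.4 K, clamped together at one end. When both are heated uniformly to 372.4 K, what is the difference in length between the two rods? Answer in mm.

ΔT = 66.0 K
copper: ΔL = 18×10⁻⁶ × 0.5086 m × 66.0 = 6.0422×10⁻⁴ m = 0.60422 mm
aluminum: ΔL = 2.3×10⁻⁵ × 0.5086 m × 66.0 = 7.7205×10⁻⁴ m = 0.77205 mm
difference = 0.77205 − 0.60422 = 0.16783 mm

0.168 mm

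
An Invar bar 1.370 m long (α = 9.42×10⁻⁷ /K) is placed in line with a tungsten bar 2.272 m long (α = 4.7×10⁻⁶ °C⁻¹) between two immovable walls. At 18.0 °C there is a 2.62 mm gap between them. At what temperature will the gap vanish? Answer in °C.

α₁L₁ = 1.29054×10⁻⁶ m/K, α₂L₂ = 1.06784×10⁻⁵ m/K → total 1.196894×10⁻⁵ m/K
ΔT = g/(α₁L₁+α₂L₂) = 2.62×10⁻³ / 1.196894×10⁻⁵ = 218.90 K
T = 18.0 + 218.90 = 236.90 °C

T = 237 °C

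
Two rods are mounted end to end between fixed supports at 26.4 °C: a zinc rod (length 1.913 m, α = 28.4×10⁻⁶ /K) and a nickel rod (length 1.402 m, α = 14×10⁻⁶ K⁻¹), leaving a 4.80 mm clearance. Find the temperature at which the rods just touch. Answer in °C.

T = 91.3 °C

α₁L₁ = 5.43292×10⁻⁵ m/K, α₂L₂ = 1.9628×10⁻⁵ m/K → total 7.39572×10⁻⁵ m/K
ΔT = g/(α₁L₁+α₂L₂) = 4.80×10⁻³ / 7.39572×10⁻⁵ = 64.902 K
T = 26.4 + 64.902 = 91.302 °C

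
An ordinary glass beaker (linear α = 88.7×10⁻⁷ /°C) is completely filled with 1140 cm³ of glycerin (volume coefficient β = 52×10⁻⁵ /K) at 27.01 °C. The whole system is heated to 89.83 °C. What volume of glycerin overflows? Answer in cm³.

The beaker also expands: β_container ≈ 3α = 2.661×10⁻⁵ /K
Net overflow = V₀(β_liq − 3α_cont)ΔT
β − 3α = 5.20×10⁻⁴ − 2.661×10⁻⁵ = 4.9339×10⁻⁴ /K; ΔT = 62.82 K
ΔV = 1140 × 4.9339×10⁻⁴ × 62.82 = 35.3 cm³

35.3 cm³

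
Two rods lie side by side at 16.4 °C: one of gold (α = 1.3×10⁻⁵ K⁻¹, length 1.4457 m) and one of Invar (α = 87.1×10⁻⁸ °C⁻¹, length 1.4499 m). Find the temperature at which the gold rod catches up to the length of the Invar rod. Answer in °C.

L₁(1 + α₁ΔT) = L₂(1 + α₂ΔT) ⇒ ΔT = (L₂ − L₁)/(α₁L₁ − α₂L₂)
L₂ − L₁ = 1.4499 − 1.4457 = 4.20×10⁻³ m
α₁L₁ − α₂L₂ = 1.3×10⁻⁵×1.4457 − 87.1×10⁻⁸×1.4499 = 1.75312371×10⁻⁵ m/K
ΔT = 4.20×10⁻³ / 1.75312371×10⁻⁵ = 239.572 K
T = 16.4 + 239.572 = 255.972 °C

T = 256.0 °C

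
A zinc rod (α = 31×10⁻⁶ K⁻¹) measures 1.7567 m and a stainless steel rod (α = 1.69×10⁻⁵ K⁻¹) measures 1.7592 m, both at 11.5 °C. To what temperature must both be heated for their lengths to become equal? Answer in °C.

L₁(1 + α₁ΔT) = L₂(1 + α₂ΔT) ⇒ ΔT = (L₂ − L₁)/(α₁L₁ − α₂L₂)
L₂ − L₁ = 1.7592 − 1.7567 = 2.50×10⁻³ m
α₁L₁ − α₂L₂ = 31×10⁻⁶×1.7567 − 1.69×10⁻⁵×1.7592 = 2.472722×10⁻⁵ m/K
ΔT = 2.50×10⁻³ / 2.472722×10⁻⁵ = 101.103 K
T = 11.5 + 101.103 = 112.603 °C

T = 112.6 °C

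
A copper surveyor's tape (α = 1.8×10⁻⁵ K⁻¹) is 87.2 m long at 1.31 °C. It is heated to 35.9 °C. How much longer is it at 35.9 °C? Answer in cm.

|ΔT| = |35.9 − 1.31| = 34.59 K
ΔL = αL₀ΔT = (1.8×10⁻⁵)(87.2)(34.59) = 5.43×10⁻² m

ΔL = 5.43 cm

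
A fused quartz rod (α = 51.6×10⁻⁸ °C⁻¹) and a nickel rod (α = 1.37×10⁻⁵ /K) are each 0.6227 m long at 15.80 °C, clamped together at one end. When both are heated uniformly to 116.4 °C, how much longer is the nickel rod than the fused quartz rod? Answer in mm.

0.826 mm

ΔT = 100.60 K
fused quartz: ΔL = 51.6×10⁻⁸ × 0.6227 m × 100.60 = 3.2324×10⁻⁵ m = 0.032324 mm
nickel: ΔL = 1.37×10⁻⁵ × 0.6227 m × 100.60 = 8.5822×10⁻⁴ m = 0.85822 mm
difference = 0.85822 − 0.032324 = 0.825896 mm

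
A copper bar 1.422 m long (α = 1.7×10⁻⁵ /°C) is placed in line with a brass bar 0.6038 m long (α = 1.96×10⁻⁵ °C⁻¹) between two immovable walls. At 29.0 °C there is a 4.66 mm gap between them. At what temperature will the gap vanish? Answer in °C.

α₁L₁ = 2.4174×10⁻⁵ m/K, α₂L₂ = 1.183448×10⁻⁵ m/K → total 3.600848×10⁻⁵ m/K
ΔT = g/(α₁L₁+α₂L₂) = 4.66×10⁻³ / 3.600848×10⁻⁵ = 129.41 K
T = 29.0 + 129.41 = 158.41 °C

T = 158 °C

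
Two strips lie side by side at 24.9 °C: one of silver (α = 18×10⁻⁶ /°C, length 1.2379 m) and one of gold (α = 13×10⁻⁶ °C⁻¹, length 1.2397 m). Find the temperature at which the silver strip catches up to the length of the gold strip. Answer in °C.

T = 316.8 °C

Equal length when α₁L₁ΔT − α₂L₂ΔT = L₂ − L₁ = 1.80×10⁻³ m
α₁L₁ = 2.22822×10⁻⁵, α₂L₂ = 1.61161×10⁻⁵ → Δ(αL) = 6.1661×10⁻⁶ m/K
ΔT = 1.80×10⁻³ / 6.1661×10⁻⁶ = 291.919 K, so T = 24.9 + 291.919 = 316.819 °C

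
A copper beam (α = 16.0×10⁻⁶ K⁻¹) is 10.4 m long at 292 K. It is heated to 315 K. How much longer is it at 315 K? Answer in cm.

ΔL = 0.383 cm

|ΔT| = |315 − 292| = 23 K
ΔL = αL₀ΔT = (16.0×10⁻⁶)(10.4)(23) = 3.83×10⁻³ m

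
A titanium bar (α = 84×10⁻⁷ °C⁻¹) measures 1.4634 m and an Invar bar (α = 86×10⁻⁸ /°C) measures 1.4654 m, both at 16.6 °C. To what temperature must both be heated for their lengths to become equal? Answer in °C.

Equal length when α₁L₁ΔT − α₂L₂ΔT = L₂ − L₁ = 2.00×10⁻³ m
α₁L₁ = 1.229256×10⁻⁵, α₂L₂ = 1.260244×10⁻⁶ → Δ(αL) = 1.1032316×10⁻⁵ m/K
ΔT = 2.00×10⁻³ / 1.1032316×10⁻⁵ = 181.286 K, so T = 16.6 + 181.286 = 197.886 °C

T = 197.9 °C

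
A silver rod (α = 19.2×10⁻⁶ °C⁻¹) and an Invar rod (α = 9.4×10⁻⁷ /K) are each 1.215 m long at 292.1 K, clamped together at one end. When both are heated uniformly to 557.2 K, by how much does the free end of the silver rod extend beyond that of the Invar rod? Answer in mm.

ΔT = 265.1 K
silver: ΔL = 19.2×10⁻⁶ × 1.215 m × 265.1 = 6.1843×10⁻³ m = 6.1843 mm
Invar: ΔL = 9.4×10⁻⁷ × 1.215 m × 265.1 = 3.0277×10⁻⁴ m = 0.30277 mm
difference = 6.1843 − 0.30277 = 5.88153 mm

5.88 mm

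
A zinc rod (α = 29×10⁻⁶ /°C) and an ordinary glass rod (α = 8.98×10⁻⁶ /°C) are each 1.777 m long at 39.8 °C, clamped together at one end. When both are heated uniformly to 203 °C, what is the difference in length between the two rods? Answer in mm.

5.81 mm

ΔT = 163.2 K
zinc: ΔL = 29×10⁻⁶ × 1.777 m × 163.2 = 8.4102×10⁻³ m = 8.4102 mm
ordinary glass: ΔL = 8.98×10⁻⁶ × 1.777 m × 163.2 = 2.6043×10⁻³ m = 2.6043 mm
difference = 8.4102 − 2.6043 = 5.8059 mm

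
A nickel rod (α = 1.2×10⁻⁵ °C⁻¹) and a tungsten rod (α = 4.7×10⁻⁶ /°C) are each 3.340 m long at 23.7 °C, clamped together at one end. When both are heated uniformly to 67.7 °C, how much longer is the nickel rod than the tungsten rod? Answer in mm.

1.07 mm

ΔT = 44.0 K
nickel: ΔL = 1.2×10⁻⁵ × 3.340 m × 44.0 = 1.7635×10⁻³ m = 1.7635 mm
tungsten: ΔL = 4.7×10⁻⁶ × 3.340 m × 44.0 = 6.9071×10⁻⁴ m = 0.69071 mm
difference = 1.7635 − 0.69071 = 1.07279 mm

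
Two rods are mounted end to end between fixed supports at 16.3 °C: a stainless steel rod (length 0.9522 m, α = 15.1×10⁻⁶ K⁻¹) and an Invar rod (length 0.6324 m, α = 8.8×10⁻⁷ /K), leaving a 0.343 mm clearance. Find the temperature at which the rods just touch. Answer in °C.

Gap closes when ΔL₁ + ΔL₂ = 0.343 mm = 3.43×10⁻⁴ m
(α₁L₁ + α₂L₂)ΔT = g
α₁L₁ + α₂L₂ = 15.1×10⁻⁶×0.9522 + 8.8×10⁻⁷×0.6324 = 1.4934732×10⁻⁵ m/K
ΔT = 3.43×10⁻⁴ / 1.4934732×10⁻⁵ = 22.967 K
T = 16.3 + 22.967 = 39.267 °C

T = 39.3 °C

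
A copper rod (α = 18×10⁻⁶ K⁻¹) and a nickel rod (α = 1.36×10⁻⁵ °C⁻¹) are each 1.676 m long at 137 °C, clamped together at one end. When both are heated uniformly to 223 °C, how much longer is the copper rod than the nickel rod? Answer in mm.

0.634 mm

ΔT = 86 K
copper: ΔL = 18×10⁻⁶ × 1.676 m × 86 = 2.5944×10⁻³ m = 2.5944 mm
nickel: ΔL = 1.36×10⁻⁵ × 1.676 m × 86 = 1.9602×10⁻³ m = 1.9602 mm
difference = 2.5944 − 1.9602 = 0.6342 mm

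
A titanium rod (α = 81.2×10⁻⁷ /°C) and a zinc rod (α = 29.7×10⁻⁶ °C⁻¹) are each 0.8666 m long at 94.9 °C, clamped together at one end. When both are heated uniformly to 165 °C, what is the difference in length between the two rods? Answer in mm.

1.31 mm

ΔT = 70.1 K
titanium: ΔL = 81.2×10⁻⁷ × 0.8666 m × 70.1 = 4.9328×10⁻⁴ m = 0.49328 mm
zinc: ΔL = 29.7×10⁻⁶ × 0.8666 m × 70.1 = 1.8042×10⁻³ m = 1.8042 mm
difference = 1.8042 − 0.49328 = 1.31092 mm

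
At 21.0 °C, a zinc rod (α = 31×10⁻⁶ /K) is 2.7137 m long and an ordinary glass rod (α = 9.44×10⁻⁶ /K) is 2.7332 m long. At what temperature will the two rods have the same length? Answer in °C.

T = 355.3 °C

Equal length when α₁L₁ΔT − α₂L₂ΔT = L₂ − L₁ = 1.95×10⁻² m
α₁L₁ = 8.41247×10⁻⁵, α₂L₂ = 2.5801408×10⁻⁵ → Δ(αL) = 5.8323292×10⁻⁵ m/K
ΔT = 1.95×10⁻² / 5.8323292×10⁻⁵ = 334.343 K, so T = 21.0 + 334.343 = 355.343 °C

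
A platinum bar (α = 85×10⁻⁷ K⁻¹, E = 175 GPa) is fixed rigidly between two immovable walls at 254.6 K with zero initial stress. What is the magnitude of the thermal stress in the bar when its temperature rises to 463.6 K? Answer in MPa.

σ = 311 MPa

Fully constrained: the free strain ε = αΔT is blocked, so σ = Eε = EαΔT.
|ΔT| = 209.0 K
σ = 175×10⁹ × 85×10⁻⁷ × 209.0 = 3.11×10⁸ Pa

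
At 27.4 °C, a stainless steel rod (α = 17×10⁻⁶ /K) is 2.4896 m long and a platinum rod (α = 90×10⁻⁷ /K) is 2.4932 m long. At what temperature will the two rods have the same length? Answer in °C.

Equal length when α₁L₁ΔT − α₂L₂ΔT = L₂ − L₁ = 3.60×10⁻³ m
α₁L₁ = 4.23232×10⁻⁵, α₂L₂ = 2.24388×10⁻⁵ → Δ(αL) = 1.98844×10⁻⁵ m/K
ΔT = 3.60×10⁻³ / 1.98844×10⁻⁵ = 181.046 K, so T = 27.4 + 181.046 = 208.446 °C

T = 208.4 °C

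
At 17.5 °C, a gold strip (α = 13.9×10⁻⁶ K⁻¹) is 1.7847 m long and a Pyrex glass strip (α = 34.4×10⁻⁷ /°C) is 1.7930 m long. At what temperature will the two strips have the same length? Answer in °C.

Equal length when α₁L₁ΔT − α₂L₂ΔT = L₂ − L₁ = 8.30×10⁻³ m
α₁L₁ = 2.480733×10⁻⁵, α₂L₂ = 6.16792×10⁻⁶ → Δ(αL) = 1.863941×10⁻⁵ m/K
ΔT = 8.30×10⁻³ / 1.863941×10⁻⁵ = 445.293 K, so T = 17.5 + 445.293 = 462.793 °C

T = 462.8 °C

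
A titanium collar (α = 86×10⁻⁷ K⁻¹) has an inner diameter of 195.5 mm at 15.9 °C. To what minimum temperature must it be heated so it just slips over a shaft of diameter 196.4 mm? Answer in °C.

T = 551 °C

Required Δd = 196.4 − 195.5 = 0.9 mm
Δd = αd₀ΔT ⇒ ΔT = Δd/(αd₀) = 0.9 / (86×10⁻⁷ × 195.5) = 535.30 K
T_min = 15.9 + 535.30 = 551.20 °C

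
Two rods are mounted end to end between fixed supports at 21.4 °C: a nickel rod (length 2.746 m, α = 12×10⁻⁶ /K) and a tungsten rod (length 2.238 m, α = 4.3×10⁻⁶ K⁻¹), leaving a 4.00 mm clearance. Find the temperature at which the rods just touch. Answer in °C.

Gap closes when ΔL₁ + ΔL₂ = 4.00 mm = 4.00×10⁻³ m
(α₁L₁ + α₂L₂)ΔT = g
α₁L₁ + α₂L₂ = 12×10⁻⁶×2.746 + 4.3×10⁻⁶×2.238 = 4.25754×10⁻⁵ m/K
ΔT = 4.00×10⁻³ / 4.25754×10⁻⁵ = 93.95 K
T = 21.4 + 93.95 = 115.35 °C

T = 115 °C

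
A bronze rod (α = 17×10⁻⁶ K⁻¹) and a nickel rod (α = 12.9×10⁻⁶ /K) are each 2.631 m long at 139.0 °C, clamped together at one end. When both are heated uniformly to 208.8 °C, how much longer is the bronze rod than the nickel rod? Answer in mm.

ΔT = 69.8 K
bronze: ΔL = 17×10⁻⁶ × 2.631 m × 69.8 = 3.1219×10⁻³ m = 3.1219 mm
nickel: ΔL = 12.9×10⁻⁶ × 2.631 m × 69.8 = 2.3690×10⁻³ m = 2.3690 mm
difference = 3.1219 − 2.3690 = 0.7529 mm

0.753 mm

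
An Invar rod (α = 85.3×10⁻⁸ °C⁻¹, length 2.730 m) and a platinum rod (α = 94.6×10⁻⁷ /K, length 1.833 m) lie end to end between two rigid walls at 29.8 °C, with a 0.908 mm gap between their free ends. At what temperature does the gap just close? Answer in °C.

T = 76.0 °C

Gap closes when ΔL₁ + ΔL₂ = 0.908 mm = 9.08×10⁻⁴ m
(α₁L₁ + α₂L₂)ΔT = g
α₁L₁ + α₂L₂ = 85.3×10⁻⁸×2.730 + 94.6×10⁻⁷×1.833 = 1.966887×10⁻⁵ m/K
ΔT = 9.08×10⁻⁴ / 1.966887×10⁻⁵ = 46.164 K
T = 29.8 + 46.164 = 75.964 °C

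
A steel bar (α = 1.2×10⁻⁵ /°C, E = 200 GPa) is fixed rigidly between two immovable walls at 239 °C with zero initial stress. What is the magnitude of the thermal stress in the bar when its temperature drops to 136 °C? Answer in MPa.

Fully constrained: the free strain ε = αΔT is blocked, so σ = Eε = EαΔT.
|ΔT| = 103 K
σ = 200×10⁹ × 1.2×10⁻⁵ × 103 = 2.47×10⁸ Pa

σ = 247 MPa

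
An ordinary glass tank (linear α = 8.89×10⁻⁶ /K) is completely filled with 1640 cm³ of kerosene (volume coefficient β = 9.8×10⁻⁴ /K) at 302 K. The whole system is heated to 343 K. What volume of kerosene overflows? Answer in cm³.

64.1 cm³

The tank also expands: β_container ≈ 3α = 2.667×10⁻⁵ /K
Net overflow = V₀(β_liq − 3α_cont)ΔT
β − 3α = 9.80×10⁻⁴ − 2.667×10⁻⁵ = 9.5333×10⁻⁴ /K; ΔT = 41 K
ΔV = 1640 × 9.5333×10⁻⁴ × 41 = 64.1 cm³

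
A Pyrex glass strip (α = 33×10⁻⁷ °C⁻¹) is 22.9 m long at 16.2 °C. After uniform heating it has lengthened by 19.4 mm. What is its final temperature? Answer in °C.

T = 273 °C

ΔL = αL₀ΔT ⇒ ΔT = ΔL / (αL₀)
ΔT = 19.4×10⁻³ m / (33×10⁻⁷ × 22.9 m) = 256.72 K
T = 16.2 + 256.72 = 272.92 °C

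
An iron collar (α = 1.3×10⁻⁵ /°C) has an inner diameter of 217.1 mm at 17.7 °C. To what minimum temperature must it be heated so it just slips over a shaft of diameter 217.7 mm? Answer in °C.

T = 230 °C

Required Δd = 217.7 − 217.1 = 0.6 mm
Δd = αd₀ΔT ⇒ ΔT = Δd/(αd₀) = 0.6 / (1.3×10⁻⁵ × 217.1) = 212.59 K
T_min = 17.7 + 212.59 = 230.29 °C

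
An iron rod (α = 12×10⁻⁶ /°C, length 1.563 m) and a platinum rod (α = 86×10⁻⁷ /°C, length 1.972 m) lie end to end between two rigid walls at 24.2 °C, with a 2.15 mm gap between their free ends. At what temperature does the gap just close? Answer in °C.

α₁L₁ = 1.8756×10⁻⁵ m/K, α₂L₂ = 1.69592×10⁻⁵ m/K → total 3.57152×10⁻⁵ m/K
ΔT = g/(α₁L₁+α₂L₂) = 2.15×10⁻³ / 3.57152×10⁻⁵ = 60.198 K
T = 24.2 + 60.198 = 84.398 °C

T = 84.4 °C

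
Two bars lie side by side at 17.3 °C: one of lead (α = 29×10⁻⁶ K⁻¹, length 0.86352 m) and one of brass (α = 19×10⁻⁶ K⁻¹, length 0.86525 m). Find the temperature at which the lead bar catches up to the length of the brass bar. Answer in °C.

T = 218.4 °C

L₁(1 + α₁ΔT) = L₂(1 + α₂ΔT) ⇒ ΔT = (L₂ − L₁)/(α₁L₁ − α₂L₂)
L₂ − L₁ = 0.86525 − 0.86352 = 1.73×10⁻³ m
α₁L₁ − α₂L₂ = 29×10⁻⁶×0.86352 − 19×10⁻⁶×0.86525 = 8.60233×10⁻⁶ m/K
ΔT = 1.73×10⁻³ / 8.60233×10⁻⁶ = 201.108 K
T = 17.3 + 201.108 = 218.408 °C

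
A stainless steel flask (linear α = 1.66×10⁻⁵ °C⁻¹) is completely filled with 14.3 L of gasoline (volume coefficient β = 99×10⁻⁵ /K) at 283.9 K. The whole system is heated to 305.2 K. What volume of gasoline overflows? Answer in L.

The flask also expands: β_container ≈ 3α = 4.98×10⁻⁵ /K
Net overflow = V₀(β_liq − 3α_cont)ΔT
β − 3α = 9.90×10⁻⁴ − 4.98×10⁻⁵ = 9.402×10⁻⁴ /K; ΔT = 21.3 K
ΔV = 14.3 × 9.402×10⁻⁴ × 21.3 = 0.286 L

0.286 L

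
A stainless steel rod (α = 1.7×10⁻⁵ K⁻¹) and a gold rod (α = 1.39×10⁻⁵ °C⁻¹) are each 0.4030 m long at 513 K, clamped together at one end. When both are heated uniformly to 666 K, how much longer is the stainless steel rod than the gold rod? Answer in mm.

0.191 mm

ΔT = 153 K
stainless steel: ΔL = 1.7×10⁻⁵ × 0.4030 m × 153 = 1.0482×10⁻³ m = 1.0482 mm
gold: ΔL = 1.39×10⁻⁵ × 0.4030 m × 153 = 8.5706×10⁻⁴ m = 0.85706 mm
difference = 1.0482 − 0.85706 = 0.19114 mm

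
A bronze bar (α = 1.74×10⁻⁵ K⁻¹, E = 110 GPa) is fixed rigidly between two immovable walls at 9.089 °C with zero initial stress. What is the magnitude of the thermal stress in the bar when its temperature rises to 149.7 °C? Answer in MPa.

σ = 269 MPa

Fully constrained: the free strain ε = αΔT is blocked, so σ = Eε = EαΔT.
|ΔT| = 140.611 K
σ = 110×10⁹ × 1.74×10⁻⁵ × 140.611 = 2.69×10⁸ Pa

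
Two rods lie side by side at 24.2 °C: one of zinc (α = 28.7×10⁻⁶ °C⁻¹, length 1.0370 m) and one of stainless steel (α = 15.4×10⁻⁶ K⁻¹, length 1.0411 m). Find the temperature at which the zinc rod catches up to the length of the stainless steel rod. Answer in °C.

T = 322.8 °C

L₁(1 + α₁ΔT) = L₂(1 + α₂ΔT) ⇒ ΔT = (L₂ − L₁)/(α₁L₁ − α₂L₂)
L₂ − L₁ = 1.0411 − 1.0370 = 4.10×10⁻³ m
α₁L₁ − α₂L₂ = 28.7×10⁻⁶×1.0370 − 15.4×10⁻⁶×1.0411 = 1.372896×10⁻⁵ m/K
ΔT = 4.10×10⁻³ / 1.372896×10⁻⁵ = 298.639 K
T = 24.2 + 298.639 = 322.839 °C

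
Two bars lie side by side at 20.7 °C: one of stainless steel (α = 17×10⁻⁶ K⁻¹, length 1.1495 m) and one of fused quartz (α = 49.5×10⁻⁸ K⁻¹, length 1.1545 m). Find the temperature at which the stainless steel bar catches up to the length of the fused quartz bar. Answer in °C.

T = 284.3 °C

L₁(1 + α₁ΔT) = L₂(1 + α₂ΔT) ⇒ ΔT = (L₂ − L₁)/(α₁L₁ − α₂L₂)
L₂ − L₁ = 1.1545 − 1.1495 = 5.00×10⁻³ m
α₁L₁ − α₂L₂ = 17×10⁻⁶×1.1495 − 49.5×10⁻⁸×1.1545 = 1.89700225×10⁻⁵ m/K
ΔT = 5.00×10⁻³ / 1.89700225×10⁻⁵ = 263.574 K
T = 20.7 + 263.574 = 284.274 °C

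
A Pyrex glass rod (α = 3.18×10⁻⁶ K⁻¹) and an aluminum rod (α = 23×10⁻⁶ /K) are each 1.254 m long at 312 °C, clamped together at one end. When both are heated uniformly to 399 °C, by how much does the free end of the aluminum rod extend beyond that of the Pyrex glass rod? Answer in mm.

2.16 mm

ΔT = 87 K
Pyrex glass: ΔL = 3.18×10⁻⁶ × 1.254 m × 87 = 3.4693×10⁻⁴ m = 0.34693 mm
aluminum: ΔL = 23×10⁻⁶ × 1.254 m × 87 = 2.5093×10⁻³ m = 2.5093 mm
difference = 2.5093 − 0.34693 = 2.16237 mm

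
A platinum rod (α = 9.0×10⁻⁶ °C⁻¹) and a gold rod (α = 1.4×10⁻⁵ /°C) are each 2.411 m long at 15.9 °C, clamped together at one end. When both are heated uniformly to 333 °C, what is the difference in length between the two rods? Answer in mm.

ΔT = 317.1 K
platinum: ΔL = 9.0×10⁻⁶ × 2.411 m × 317.1 = 6.8808×10⁻³ m = 6.8808 mm
gold: ΔL = 1.4×10⁻⁵ × 2.411 m × 317.1 = 1.0703×10⁻² m = 10.703 mm
difference = 10.703 − 6.8808 = 3.8222 mm

3.82 mm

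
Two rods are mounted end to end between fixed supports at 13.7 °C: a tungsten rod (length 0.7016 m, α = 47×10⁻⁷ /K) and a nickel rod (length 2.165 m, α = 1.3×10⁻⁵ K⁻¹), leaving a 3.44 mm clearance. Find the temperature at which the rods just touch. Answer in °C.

T = 123 °C

Gap closes when ΔL₁ + ΔL₂ = 3.44 mm = 3.44×10⁻³ m
(α₁L₁ + α₂L₂)ΔT = g
α₁L₁ + α₂L₂ = 47×10⁻⁷×0.7016 + 1.3×10⁻⁵×2.165 = 3.144252×10⁻⁵ m/K
ΔT = 3.44×10⁻³ / 3.144252×10⁻⁵ = 109.41 K
T = 13.7 + 109.41 = 123.11 °C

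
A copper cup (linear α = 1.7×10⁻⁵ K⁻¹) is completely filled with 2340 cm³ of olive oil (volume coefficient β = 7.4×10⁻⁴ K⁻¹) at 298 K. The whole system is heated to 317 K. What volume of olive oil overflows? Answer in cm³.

The cup also expands: β_container ≈ 3α = 5.1×10⁻⁵ /K
Net overflow = V₀(β_liq − 3α_cont)ΔT
β − 3α = 7.40×10⁻⁴ − 5.1×10⁻⁵ = 6.89×10⁻⁴ /K; ΔT = 19 K
ΔV = 2340 × 6.89×10⁻⁴ × 19 = 30.6 cm³

30.6 cm³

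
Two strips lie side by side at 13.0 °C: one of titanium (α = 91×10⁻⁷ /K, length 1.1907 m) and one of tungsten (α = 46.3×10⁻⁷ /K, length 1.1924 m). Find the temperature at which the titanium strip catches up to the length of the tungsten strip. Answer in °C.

L₁(1 + α₁ΔT) = L₂(1 + α₂ΔT) ⇒ ΔT = (L₂ − L₁)/(α₁L₁ − α₂L₂)
L₂ − L₁ = 1.1924 − 1.1907 = 1.70×10⁻³ m
α₁L₁ − α₂L₂ = 91×10⁻⁷×1.1907 − 46.3×10⁻⁷×1.1924 = 5.314558×10⁻⁶ m/K
ΔT = 1.70×10⁻³ / 5.314558×10⁻⁶ = 319.876 K
T = 13.0 + 319.876 = 332.876 °C

T = 332.9 °C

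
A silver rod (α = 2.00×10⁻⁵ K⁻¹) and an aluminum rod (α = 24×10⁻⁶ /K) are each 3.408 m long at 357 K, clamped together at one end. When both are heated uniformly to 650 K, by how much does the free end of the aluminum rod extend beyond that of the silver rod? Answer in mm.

3.99 mm

ΔT = 293 K
silver: ΔL = 2.00×10⁻⁵ × 3.408 m × 293 = 1.9971×10⁻² m = 19.971 mm
aluminum: ΔL = 24×10⁻⁶ × 3.408 m × 293 = 2.3965×10⁻² m = 23.965 mm
difference = 23.965 − 19.971 = 3.994 mm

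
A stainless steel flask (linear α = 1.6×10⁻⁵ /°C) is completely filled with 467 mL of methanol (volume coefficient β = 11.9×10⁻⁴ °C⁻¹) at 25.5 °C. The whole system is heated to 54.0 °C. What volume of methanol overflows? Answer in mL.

The flask also expands: β_container ≈ 3α = 4.8×10⁻⁵ /K
Net overflow = V₀(β_liq − 3α_cont)ΔT
β − 3α = 1.19×10⁻³ − 4.8×10⁻⁵ = 1.142×10⁻³ /K; ΔT = 28.5 K
ΔV = 467 × 1.142×10⁻³ × 28.5 = 15.2 mL

15.2 mL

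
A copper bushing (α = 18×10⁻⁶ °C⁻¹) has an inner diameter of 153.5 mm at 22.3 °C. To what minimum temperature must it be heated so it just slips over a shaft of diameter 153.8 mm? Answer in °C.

Required Δd = 153.8 − 153.5 = 0.3 mm
Δd = αd₀ΔT ⇒ ΔT = Δd/(αd₀) = 0.3 / (18×10⁻⁶ × 153.5) = 108.58 K
T_min = 22.3 + 108.58 = 130.88 °C

T = 131 °C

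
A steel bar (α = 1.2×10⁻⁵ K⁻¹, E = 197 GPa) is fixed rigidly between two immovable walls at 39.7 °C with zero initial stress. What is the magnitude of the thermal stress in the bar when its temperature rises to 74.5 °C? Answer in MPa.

σ = 82.3 MPa

Fully constrained: the free strain ε = αΔT is blocked, so σ = Eε = EαΔT.
|ΔT| = 34.8 K
σ = 197×10⁹ × 1.2×10⁻⁵ × 34.8 = 8.23×10⁷ Pa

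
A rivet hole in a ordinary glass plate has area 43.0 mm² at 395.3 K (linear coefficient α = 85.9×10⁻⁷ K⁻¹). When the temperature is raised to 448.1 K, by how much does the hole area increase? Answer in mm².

ΔA = 0.0390 mm²

Area coefficient ≈ 2α; |ΔT| = 52.8 K
ΔA = 2αA₀ΔT = 2(85.9×10⁻⁷)(43.0)(52.8) = 0.0390 mm²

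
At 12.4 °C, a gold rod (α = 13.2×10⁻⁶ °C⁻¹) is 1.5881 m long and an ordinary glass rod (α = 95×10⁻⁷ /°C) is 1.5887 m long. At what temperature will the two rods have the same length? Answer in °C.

T = 114.6 °C

L₁(1 + α₁ΔT) = L₂(1 + α₂ΔT) ⇒ ΔT = (L₂ − L₁)/(α₁L₁ − α₂L₂)
L₂ − L₁ = 1.5887 − 1.5881 = 6.00×10⁻⁴ m
α₁L₁ − α₂L₂ = 13.2×10⁻⁶×1.5881 − 95×10⁻⁷×1.5887 = 5.87027×10⁻⁶ m/K
ΔT = 6.00×10⁻⁴ / 5.87027×10⁻⁶ = 102.210 K
T = 12.4 + 102.210 = 114.610 °C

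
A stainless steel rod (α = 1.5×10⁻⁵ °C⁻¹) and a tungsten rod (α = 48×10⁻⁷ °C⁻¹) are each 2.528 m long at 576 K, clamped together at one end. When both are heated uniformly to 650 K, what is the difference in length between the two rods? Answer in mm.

ΔT = 74 K
stainless steel: ΔL = 1.5×10⁻⁵ × 2.528 m × 74 = 2.8061×10⁻³ m = 2.8061 mm
tungsten: ΔL = 48×10⁻⁷ × 2.528 m × 74 = 8.9795×10⁻⁴ m = 0.89795 mm
difference = 2.8061 − 0.89795 = 1.90815 mm

1.91 mm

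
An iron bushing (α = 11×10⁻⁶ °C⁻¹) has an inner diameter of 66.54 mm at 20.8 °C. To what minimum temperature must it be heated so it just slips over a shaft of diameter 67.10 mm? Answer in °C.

Required Δd = 67.10 − 66.54 = 0.56 mm
Δd = αd₀ΔT ⇒ ΔT = Δd/(αd₀) = 0.56 / (11×10⁻⁶ × 66.54) = 765.09 K
T_min = 20.8 + 765.09 = 785.89 °C

T = 786 °C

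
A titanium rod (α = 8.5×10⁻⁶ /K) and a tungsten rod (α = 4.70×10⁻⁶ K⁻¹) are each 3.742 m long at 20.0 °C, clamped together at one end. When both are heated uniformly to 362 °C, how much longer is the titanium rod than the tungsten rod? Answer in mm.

4.86 mm

ΔT = 342.0 K
titanium: ΔL = 8.5×10⁻⁶ × 3.742 m × 342.0 = 1.0878×10⁻² m = 10.878 mm
tungsten: ΔL = 4.70×10⁻⁶ × 3.742 m × 342.0 = 6.0149×10⁻³ m = 6.0149 mm
difference = 10.878 − 6.0149 = 4.8631 mm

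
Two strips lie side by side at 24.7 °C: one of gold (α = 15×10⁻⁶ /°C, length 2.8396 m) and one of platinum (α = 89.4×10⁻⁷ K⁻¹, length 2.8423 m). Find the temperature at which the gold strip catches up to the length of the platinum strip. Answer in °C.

T = 181.8 °C

L₁(1 + α₁ΔT) = L₂(1 + α₂ΔT) ⇒ ΔT = (L₂ − L₁)/(α₁L₁ − α₂L₂)
L₂ − L₁ = 2.8423 − 2.8396 = 2.70×10⁻³ m
α₁L₁ − α₂L₂ = 15×10⁻⁶×2.8396 − 89.4×10⁻⁷×2.8423 = 1.7183838×10⁻⁵ m/K
ΔT = 2.70×10⁻³ / 1.7183838×10⁻⁵ = 157.124 K
T = 24.7 + 157.124 = 181.824 °C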